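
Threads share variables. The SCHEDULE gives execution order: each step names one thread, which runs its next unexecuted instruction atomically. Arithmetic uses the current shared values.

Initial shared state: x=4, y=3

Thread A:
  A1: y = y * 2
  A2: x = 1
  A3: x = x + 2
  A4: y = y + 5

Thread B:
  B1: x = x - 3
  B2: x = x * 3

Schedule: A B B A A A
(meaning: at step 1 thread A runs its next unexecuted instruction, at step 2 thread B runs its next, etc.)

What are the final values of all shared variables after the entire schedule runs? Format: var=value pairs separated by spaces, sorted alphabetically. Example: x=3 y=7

Answer: x=3 y=11

Derivation:
Step 1: thread A executes A1 (y = y * 2). Shared: x=4 y=6. PCs: A@1 B@0
Step 2: thread B executes B1 (x = x - 3). Shared: x=1 y=6. PCs: A@1 B@1
Step 3: thread B executes B2 (x = x * 3). Shared: x=3 y=6. PCs: A@1 B@2
Step 4: thread A executes A2 (x = 1). Shared: x=1 y=6. PCs: A@2 B@2
Step 5: thread A executes A3 (x = x + 2). Shared: x=3 y=6. PCs: A@3 B@2
Step 6: thread A executes A4 (y = y + 5). Shared: x=3 y=11. PCs: A@4 B@2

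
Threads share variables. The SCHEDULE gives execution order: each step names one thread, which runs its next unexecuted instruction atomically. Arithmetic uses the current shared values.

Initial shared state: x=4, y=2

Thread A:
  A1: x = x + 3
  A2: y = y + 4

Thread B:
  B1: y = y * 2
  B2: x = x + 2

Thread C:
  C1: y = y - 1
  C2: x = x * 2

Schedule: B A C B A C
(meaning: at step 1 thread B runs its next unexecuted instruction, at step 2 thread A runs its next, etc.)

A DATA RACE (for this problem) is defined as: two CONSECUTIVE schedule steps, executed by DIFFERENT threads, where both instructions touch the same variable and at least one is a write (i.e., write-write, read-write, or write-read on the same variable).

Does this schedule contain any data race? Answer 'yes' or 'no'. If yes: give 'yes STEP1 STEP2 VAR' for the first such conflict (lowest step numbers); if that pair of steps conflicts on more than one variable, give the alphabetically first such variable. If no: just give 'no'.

Answer: no

Derivation:
Steps 1,2: B(r=y,w=y) vs A(r=x,w=x). No conflict.
Steps 2,3: A(r=x,w=x) vs C(r=y,w=y). No conflict.
Steps 3,4: C(r=y,w=y) vs B(r=x,w=x). No conflict.
Steps 4,5: B(r=x,w=x) vs A(r=y,w=y). No conflict.
Steps 5,6: A(r=y,w=y) vs C(r=x,w=x). No conflict.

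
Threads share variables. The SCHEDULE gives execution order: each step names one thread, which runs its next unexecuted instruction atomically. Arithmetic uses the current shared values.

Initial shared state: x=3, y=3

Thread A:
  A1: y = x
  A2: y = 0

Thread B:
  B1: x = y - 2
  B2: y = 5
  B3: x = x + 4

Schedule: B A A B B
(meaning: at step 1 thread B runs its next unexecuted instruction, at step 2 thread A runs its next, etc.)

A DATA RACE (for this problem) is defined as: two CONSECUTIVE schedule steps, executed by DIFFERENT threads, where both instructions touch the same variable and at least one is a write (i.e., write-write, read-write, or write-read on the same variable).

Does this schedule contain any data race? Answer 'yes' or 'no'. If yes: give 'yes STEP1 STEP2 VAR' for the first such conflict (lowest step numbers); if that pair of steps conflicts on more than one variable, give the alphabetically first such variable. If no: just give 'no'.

Answer: yes 1 2 x

Derivation:
Steps 1,2: B(x = y - 2) vs A(y = x). RACE on x (W-R), y (R-W). Multiple vars; alphabetically first is x.
Steps 2,3: same thread (A). No race.
Steps 3,4: A(y = 0) vs B(y = 5). RACE on y (W-W).
Steps 4,5: same thread (B). No race.
First conflict at steps 1,2.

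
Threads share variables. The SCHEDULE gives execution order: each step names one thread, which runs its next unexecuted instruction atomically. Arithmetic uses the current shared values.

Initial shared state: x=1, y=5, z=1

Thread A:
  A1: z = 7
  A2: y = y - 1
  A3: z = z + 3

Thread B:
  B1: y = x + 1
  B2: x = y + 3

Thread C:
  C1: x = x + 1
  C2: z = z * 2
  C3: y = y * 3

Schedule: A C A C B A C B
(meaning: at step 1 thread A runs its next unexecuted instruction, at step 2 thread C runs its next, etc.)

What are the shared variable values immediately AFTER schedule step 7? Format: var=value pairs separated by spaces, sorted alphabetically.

Step 1: thread A executes A1 (z = 7). Shared: x=1 y=5 z=7. PCs: A@1 B@0 C@0
Step 2: thread C executes C1 (x = x + 1). Shared: x=2 y=5 z=7. PCs: A@1 B@0 C@1
Step 3: thread A executes A2 (y = y - 1). Shared: x=2 y=4 z=7. PCs: A@2 B@0 C@1
Step 4: thread C executes C2 (z = z * 2). Shared: x=2 y=4 z=14. PCs: A@2 B@0 C@2
Step 5: thread B executes B1 (y = x + 1). Shared: x=2 y=3 z=14. PCs: A@2 B@1 C@2
Step 6: thread A executes A3 (z = z + 3). Shared: x=2 y=3 z=17. PCs: A@3 B@1 C@2
Step 7: thread C executes C3 (y = y * 3). Shared: x=2 y=9 z=17. PCs: A@3 B@1 C@3

Answer: x=2 y=9 z=17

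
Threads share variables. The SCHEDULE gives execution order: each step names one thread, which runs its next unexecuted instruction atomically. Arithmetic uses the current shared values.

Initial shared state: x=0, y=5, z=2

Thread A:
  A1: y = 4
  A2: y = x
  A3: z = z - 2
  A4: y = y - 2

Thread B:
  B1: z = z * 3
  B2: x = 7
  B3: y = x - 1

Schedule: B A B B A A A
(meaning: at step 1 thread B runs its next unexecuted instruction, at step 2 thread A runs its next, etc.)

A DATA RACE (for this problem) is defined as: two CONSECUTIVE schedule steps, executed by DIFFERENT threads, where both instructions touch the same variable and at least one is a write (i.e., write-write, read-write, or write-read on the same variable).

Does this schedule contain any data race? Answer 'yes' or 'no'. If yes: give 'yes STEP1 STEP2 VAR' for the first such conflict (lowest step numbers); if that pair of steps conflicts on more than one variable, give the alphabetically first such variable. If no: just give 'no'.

Steps 1,2: B(r=z,w=z) vs A(r=-,w=y). No conflict.
Steps 2,3: A(r=-,w=y) vs B(r=-,w=x). No conflict.
Steps 3,4: same thread (B). No race.
Steps 4,5: B(y = x - 1) vs A(y = x). RACE on y (W-W).
Steps 5,6: same thread (A). No race.
Steps 6,7: same thread (A). No race.
First conflict at steps 4,5.

Answer: yes 4 5 y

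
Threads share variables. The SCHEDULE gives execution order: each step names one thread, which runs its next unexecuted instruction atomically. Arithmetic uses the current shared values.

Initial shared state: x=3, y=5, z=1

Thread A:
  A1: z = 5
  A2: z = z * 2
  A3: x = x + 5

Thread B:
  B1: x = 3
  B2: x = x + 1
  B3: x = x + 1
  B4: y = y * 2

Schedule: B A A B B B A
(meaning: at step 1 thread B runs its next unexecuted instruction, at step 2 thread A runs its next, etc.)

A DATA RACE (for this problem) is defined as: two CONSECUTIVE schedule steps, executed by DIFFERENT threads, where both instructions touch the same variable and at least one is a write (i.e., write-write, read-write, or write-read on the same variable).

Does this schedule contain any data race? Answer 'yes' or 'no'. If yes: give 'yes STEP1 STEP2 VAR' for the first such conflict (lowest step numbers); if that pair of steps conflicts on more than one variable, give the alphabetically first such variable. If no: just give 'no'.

Answer: no

Derivation:
Steps 1,2: B(r=-,w=x) vs A(r=-,w=z). No conflict.
Steps 2,3: same thread (A). No race.
Steps 3,4: A(r=z,w=z) vs B(r=x,w=x). No conflict.
Steps 4,5: same thread (B). No race.
Steps 5,6: same thread (B). No race.
Steps 6,7: B(r=y,w=y) vs A(r=x,w=x). No conflict.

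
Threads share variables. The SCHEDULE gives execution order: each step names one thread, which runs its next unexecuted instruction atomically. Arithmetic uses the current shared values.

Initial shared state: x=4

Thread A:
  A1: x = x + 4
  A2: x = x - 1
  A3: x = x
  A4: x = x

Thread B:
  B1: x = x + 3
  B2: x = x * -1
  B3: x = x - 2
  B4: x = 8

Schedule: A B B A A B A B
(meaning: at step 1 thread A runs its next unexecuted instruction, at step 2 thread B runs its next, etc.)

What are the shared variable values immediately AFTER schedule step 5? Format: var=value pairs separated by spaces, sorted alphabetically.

Step 1: thread A executes A1 (x = x + 4). Shared: x=8. PCs: A@1 B@0
Step 2: thread B executes B1 (x = x + 3). Shared: x=11. PCs: A@1 B@1
Step 3: thread B executes B2 (x = x * -1). Shared: x=-11. PCs: A@1 B@2
Step 4: thread A executes A2 (x = x - 1). Shared: x=-12. PCs: A@2 B@2
Step 5: thread A executes A3 (x = x). Shared: x=-12. PCs: A@3 B@2

Answer: x=-12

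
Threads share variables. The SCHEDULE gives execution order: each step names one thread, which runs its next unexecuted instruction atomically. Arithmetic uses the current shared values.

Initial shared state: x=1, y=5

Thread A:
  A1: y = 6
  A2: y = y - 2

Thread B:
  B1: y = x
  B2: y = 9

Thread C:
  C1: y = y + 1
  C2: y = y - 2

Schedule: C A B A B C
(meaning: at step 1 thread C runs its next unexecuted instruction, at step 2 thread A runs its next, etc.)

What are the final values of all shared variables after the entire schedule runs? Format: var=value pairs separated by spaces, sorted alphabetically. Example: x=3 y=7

Step 1: thread C executes C1 (y = y + 1). Shared: x=1 y=6. PCs: A@0 B@0 C@1
Step 2: thread A executes A1 (y = 6). Shared: x=1 y=6. PCs: A@1 B@0 C@1
Step 3: thread B executes B1 (y = x). Shared: x=1 y=1. PCs: A@1 B@1 C@1
Step 4: thread A executes A2 (y = y - 2). Shared: x=1 y=-1. PCs: A@2 B@1 C@1
Step 5: thread B executes B2 (y = 9). Shared: x=1 y=9. PCs: A@2 B@2 C@1
Step 6: thread C executes C2 (y = y - 2). Shared: x=1 y=7. PCs: A@2 B@2 C@2

Answer: x=1 y=7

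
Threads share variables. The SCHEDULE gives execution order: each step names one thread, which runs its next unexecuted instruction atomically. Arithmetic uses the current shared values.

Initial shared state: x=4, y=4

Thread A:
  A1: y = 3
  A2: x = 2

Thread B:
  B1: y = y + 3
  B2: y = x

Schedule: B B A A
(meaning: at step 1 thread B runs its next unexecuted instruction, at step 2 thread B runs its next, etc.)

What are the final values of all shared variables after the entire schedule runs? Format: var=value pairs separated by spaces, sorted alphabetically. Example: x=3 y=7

Step 1: thread B executes B1 (y = y + 3). Shared: x=4 y=7. PCs: A@0 B@1
Step 2: thread B executes B2 (y = x). Shared: x=4 y=4. PCs: A@0 B@2
Step 3: thread A executes A1 (y = 3). Shared: x=4 y=3. PCs: A@1 B@2
Step 4: thread A executes A2 (x = 2). Shared: x=2 y=3. PCs: A@2 B@2

Answer: x=2 y=3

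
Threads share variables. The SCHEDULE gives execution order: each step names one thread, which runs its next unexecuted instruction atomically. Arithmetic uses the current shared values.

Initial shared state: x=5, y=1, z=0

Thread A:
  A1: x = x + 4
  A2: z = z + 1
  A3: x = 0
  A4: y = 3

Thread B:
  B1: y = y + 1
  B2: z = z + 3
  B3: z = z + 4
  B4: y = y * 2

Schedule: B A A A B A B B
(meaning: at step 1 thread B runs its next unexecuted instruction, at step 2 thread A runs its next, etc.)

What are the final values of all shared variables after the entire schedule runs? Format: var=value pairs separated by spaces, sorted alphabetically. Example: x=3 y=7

Answer: x=0 y=6 z=8

Derivation:
Step 1: thread B executes B1 (y = y + 1). Shared: x=5 y=2 z=0. PCs: A@0 B@1
Step 2: thread A executes A1 (x = x + 4). Shared: x=9 y=2 z=0. PCs: A@1 B@1
Step 3: thread A executes A2 (z = z + 1). Shared: x=9 y=2 z=1. PCs: A@2 B@1
Step 4: thread A executes A3 (x = 0). Shared: x=0 y=2 z=1. PCs: A@3 B@1
Step 5: thread B executes B2 (z = z + 3). Shared: x=0 y=2 z=4. PCs: A@3 B@2
Step 6: thread A executes A4 (y = 3). Shared: x=0 y=3 z=4. PCs: A@4 B@2
Step 7: thread B executes B3 (z = z + 4). Shared: x=0 y=3 z=8. PCs: A@4 B@3
Step 8: thread B executes B4 (y = y * 2). Shared: x=0 y=6 z=8. PCs: A@4 B@4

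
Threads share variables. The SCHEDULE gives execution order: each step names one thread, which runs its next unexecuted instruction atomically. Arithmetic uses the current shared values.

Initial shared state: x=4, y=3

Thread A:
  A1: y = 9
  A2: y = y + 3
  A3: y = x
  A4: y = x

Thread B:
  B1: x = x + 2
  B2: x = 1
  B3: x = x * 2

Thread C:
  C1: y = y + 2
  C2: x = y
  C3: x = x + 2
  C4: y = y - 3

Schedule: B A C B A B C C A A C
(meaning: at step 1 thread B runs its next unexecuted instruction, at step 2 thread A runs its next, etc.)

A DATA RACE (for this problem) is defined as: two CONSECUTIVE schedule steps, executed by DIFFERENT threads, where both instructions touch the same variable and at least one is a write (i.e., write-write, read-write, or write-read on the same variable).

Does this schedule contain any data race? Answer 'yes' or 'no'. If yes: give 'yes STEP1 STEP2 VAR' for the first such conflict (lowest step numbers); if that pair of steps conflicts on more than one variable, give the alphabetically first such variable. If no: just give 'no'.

Steps 1,2: B(r=x,w=x) vs A(r=-,w=y). No conflict.
Steps 2,3: A(y = 9) vs C(y = y + 2). RACE on y (W-W).
Steps 3,4: C(r=y,w=y) vs B(r=-,w=x). No conflict.
Steps 4,5: B(r=-,w=x) vs A(r=y,w=y). No conflict.
Steps 5,6: A(r=y,w=y) vs B(r=x,w=x). No conflict.
Steps 6,7: B(x = x * 2) vs C(x = y). RACE on x (W-W).
Steps 7,8: same thread (C). No race.
Steps 8,9: C(x = x + 2) vs A(y = x). RACE on x (W-R).
Steps 9,10: same thread (A). No race.
Steps 10,11: A(y = x) vs C(y = y - 3). RACE on y (W-W).
First conflict at steps 2,3.

Answer: yes 2 3 y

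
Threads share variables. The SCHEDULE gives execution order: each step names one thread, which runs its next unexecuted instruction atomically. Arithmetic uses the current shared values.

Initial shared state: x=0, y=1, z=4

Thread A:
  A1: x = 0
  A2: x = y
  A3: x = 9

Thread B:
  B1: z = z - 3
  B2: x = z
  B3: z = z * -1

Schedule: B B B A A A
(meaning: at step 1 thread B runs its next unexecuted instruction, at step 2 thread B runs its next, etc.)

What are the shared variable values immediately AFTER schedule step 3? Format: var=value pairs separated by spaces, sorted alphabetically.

Step 1: thread B executes B1 (z = z - 3). Shared: x=0 y=1 z=1. PCs: A@0 B@1
Step 2: thread B executes B2 (x = z). Shared: x=1 y=1 z=1. PCs: A@0 B@2
Step 3: thread B executes B3 (z = z * -1). Shared: x=1 y=1 z=-1. PCs: A@0 B@3

Answer: x=1 y=1 z=-1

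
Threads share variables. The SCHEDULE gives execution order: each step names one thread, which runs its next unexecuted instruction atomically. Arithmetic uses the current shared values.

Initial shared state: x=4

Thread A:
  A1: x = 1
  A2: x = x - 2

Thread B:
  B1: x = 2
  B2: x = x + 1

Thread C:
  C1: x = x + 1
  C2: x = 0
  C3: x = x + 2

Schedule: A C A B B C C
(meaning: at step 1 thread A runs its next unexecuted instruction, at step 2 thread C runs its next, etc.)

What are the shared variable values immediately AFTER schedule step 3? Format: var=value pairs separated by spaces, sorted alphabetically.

Step 1: thread A executes A1 (x = 1). Shared: x=1. PCs: A@1 B@0 C@0
Step 2: thread C executes C1 (x = x + 1). Shared: x=2. PCs: A@1 B@0 C@1
Step 3: thread A executes A2 (x = x - 2). Shared: x=0. PCs: A@2 B@0 C@1

Answer: x=0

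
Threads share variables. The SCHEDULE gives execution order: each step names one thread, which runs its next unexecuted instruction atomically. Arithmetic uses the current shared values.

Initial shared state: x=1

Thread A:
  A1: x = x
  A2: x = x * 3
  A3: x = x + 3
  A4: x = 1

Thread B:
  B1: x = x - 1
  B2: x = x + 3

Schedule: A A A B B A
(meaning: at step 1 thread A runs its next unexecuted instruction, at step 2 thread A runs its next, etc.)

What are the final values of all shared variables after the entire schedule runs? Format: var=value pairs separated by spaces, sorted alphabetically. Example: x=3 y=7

Answer: x=1

Derivation:
Step 1: thread A executes A1 (x = x). Shared: x=1. PCs: A@1 B@0
Step 2: thread A executes A2 (x = x * 3). Shared: x=3. PCs: A@2 B@0
Step 3: thread A executes A3 (x = x + 3). Shared: x=6. PCs: A@3 B@0
Step 4: thread B executes B1 (x = x - 1). Shared: x=5. PCs: A@3 B@1
Step 5: thread B executes B2 (x = x + 3). Shared: x=8. PCs: A@3 B@2
Step 6: thread A executes A4 (x = 1). Shared: x=1. PCs: A@4 B@2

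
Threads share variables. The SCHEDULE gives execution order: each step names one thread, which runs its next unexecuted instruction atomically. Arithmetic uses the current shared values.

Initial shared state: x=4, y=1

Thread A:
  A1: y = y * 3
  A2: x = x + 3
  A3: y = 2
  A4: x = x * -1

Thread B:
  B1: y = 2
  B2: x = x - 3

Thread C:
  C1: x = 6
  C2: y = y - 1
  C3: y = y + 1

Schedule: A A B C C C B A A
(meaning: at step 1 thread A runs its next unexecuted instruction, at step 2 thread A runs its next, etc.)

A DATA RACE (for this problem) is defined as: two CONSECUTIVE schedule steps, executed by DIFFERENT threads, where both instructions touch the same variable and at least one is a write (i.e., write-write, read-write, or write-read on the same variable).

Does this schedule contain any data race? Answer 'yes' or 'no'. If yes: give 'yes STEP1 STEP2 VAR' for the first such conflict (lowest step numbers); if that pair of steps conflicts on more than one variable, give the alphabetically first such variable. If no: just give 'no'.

Steps 1,2: same thread (A). No race.
Steps 2,3: A(r=x,w=x) vs B(r=-,w=y). No conflict.
Steps 3,4: B(r=-,w=y) vs C(r=-,w=x). No conflict.
Steps 4,5: same thread (C). No race.
Steps 5,6: same thread (C). No race.
Steps 6,7: C(r=y,w=y) vs B(r=x,w=x). No conflict.
Steps 7,8: B(r=x,w=x) vs A(r=-,w=y). No conflict.
Steps 8,9: same thread (A). No race.

Answer: no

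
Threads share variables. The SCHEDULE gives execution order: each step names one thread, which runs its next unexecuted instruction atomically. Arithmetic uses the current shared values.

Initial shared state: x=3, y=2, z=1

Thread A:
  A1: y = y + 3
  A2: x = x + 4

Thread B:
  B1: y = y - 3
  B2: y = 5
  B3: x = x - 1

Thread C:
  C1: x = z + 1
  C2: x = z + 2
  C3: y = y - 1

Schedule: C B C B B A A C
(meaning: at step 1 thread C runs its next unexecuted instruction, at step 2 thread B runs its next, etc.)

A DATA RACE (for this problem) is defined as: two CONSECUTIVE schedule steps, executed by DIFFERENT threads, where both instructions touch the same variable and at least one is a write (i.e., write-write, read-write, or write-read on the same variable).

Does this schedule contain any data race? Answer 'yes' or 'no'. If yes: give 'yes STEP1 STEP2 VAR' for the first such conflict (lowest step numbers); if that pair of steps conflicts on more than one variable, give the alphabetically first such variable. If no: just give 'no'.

Answer: no

Derivation:
Steps 1,2: C(r=z,w=x) vs B(r=y,w=y). No conflict.
Steps 2,3: B(r=y,w=y) vs C(r=z,w=x). No conflict.
Steps 3,4: C(r=z,w=x) vs B(r=-,w=y). No conflict.
Steps 4,5: same thread (B). No race.
Steps 5,6: B(r=x,w=x) vs A(r=y,w=y). No conflict.
Steps 6,7: same thread (A). No race.
Steps 7,8: A(r=x,w=x) vs C(r=y,w=y). No conflict.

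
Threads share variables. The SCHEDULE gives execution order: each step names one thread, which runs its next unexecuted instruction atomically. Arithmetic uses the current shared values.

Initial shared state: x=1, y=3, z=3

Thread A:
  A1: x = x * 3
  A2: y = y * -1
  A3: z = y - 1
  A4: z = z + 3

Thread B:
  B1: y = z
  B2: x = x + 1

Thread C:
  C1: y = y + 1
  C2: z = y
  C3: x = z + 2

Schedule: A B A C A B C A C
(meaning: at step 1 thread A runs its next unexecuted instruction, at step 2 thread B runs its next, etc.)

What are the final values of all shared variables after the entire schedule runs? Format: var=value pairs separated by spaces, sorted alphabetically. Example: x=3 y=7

Answer: x=3 y=-2 z=1

Derivation:
Step 1: thread A executes A1 (x = x * 3). Shared: x=3 y=3 z=3. PCs: A@1 B@0 C@0
Step 2: thread B executes B1 (y = z). Shared: x=3 y=3 z=3. PCs: A@1 B@1 C@0
Step 3: thread A executes A2 (y = y * -1). Shared: x=3 y=-3 z=3. PCs: A@2 B@1 C@0
Step 4: thread C executes C1 (y = y + 1). Shared: x=3 y=-2 z=3. PCs: A@2 B@1 C@1
Step 5: thread A executes A3 (z = y - 1). Shared: x=3 y=-2 z=-3. PCs: A@3 B@1 C@1
Step 6: thread B executes B2 (x = x + 1). Shared: x=4 y=-2 z=-3. PCs: A@3 B@2 C@1
Step 7: thread C executes C2 (z = y). Shared: x=4 y=-2 z=-2. PCs: A@3 B@2 C@2
Step 8: thread A executes A4 (z = z + 3). Shared: x=4 y=-2 z=1. PCs: A@4 B@2 C@2
Step 9: thread C executes C3 (x = z + 2). Shared: x=3 y=-2 z=1. PCs: A@4 B@2 C@3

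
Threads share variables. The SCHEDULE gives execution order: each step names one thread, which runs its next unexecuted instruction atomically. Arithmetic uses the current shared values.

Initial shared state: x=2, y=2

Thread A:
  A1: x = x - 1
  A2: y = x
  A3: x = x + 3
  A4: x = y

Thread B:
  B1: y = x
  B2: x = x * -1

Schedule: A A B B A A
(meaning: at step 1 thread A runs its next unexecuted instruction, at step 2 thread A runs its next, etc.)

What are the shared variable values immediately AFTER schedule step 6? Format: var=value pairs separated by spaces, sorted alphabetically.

Answer: x=1 y=1

Derivation:
Step 1: thread A executes A1 (x = x - 1). Shared: x=1 y=2. PCs: A@1 B@0
Step 2: thread A executes A2 (y = x). Shared: x=1 y=1. PCs: A@2 B@0
Step 3: thread B executes B1 (y = x). Shared: x=1 y=1. PCs: A@2 B@1
Step 4: thread B executes B2 (x = x * -1). Shared: x=-1 y=1. PCs: A@2 B@2
Step 5: thread A executes A3 (x = x + 3). Shared: x=2 y=1. PCs: A@3 B@2
Step 6: thread A executes A4 (x = y). Shared: x=1 y=1. PCs: A@4 B@2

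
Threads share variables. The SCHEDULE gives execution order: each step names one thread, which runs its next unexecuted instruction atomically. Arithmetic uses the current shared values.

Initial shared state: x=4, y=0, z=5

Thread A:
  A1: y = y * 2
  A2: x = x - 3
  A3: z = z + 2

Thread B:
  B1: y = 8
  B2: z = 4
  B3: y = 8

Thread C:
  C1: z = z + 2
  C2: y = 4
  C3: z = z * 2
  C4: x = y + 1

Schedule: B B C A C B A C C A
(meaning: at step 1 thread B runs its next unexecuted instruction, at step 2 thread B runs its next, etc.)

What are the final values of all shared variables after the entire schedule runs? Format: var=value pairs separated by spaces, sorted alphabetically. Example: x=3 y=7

Answer: x=9 y=8 z=14

Derivation:
Step 1: thread B executes B1 (y = 8). Shared: x=4 y=8 z=5. PCs: A@0 B@1 C@0
Step 2: thread B executes B2 (z = 4). Shared: x=4 y=8 z=4. PCs: A@0 B@2 C@0
Step 3: thread C executes C1 (z = z + 2). Shared: x=4 y=8 z=6. PCs: A@0 B@2 C@1
Step 4: thread A executes A1 (y = y * 2). Shared: x=4 y=16 z=6. PCs: A@1 B@2 C@1
Step 5: thread C executes C2 (y = 4). Shared: x=4 y=4 z=6. PCs: A@1 B@2 C@2
Step 6: thread B executes B3 (y = 8). Shared: x=4 y=8 z=6. PCs: A@1 B@3 C@2
Step 7: thread A executes A2 (x = x - 3). Shared: x=1 y=8 z=6. PCs: A@2 B@3 C@2
Step 8: thread C executes C3 (z = z * 2). Shared: x=1 y=8 z=12. PCs: A@2 B@3 C@3
Step 9: thread C executes C4 (x = y + 1). Shared: x=9 y=8 z=12. PCs: A@2 B@3 C@4
Step 10: thread A executes A3 (z = z + 2). Shared: x=9 y=8 z=14. PCs: A@3 B@3 C@4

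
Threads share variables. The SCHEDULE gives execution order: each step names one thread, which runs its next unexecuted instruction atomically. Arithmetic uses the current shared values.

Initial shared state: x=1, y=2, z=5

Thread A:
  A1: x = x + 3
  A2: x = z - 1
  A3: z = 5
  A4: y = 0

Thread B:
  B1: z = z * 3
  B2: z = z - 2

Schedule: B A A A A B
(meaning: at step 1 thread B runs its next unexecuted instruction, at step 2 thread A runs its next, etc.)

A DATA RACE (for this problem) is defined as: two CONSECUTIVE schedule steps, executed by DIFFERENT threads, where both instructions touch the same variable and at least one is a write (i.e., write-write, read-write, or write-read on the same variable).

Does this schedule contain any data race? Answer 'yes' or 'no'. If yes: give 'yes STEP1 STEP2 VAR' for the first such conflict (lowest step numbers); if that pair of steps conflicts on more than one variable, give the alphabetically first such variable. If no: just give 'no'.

Answer: no

Derivation:
Steps 1,2: B(r=z,w=z) vs A(r=x,w=x). No conflict.
Steps 2,3: same thread (A). No race.
Steps 3,4: same thread (A). No race.
Steps 4,5: same thread (A). No race.
Steps 5,6: A(r=-,w=y) vs B(r=z,w=z). No conflict.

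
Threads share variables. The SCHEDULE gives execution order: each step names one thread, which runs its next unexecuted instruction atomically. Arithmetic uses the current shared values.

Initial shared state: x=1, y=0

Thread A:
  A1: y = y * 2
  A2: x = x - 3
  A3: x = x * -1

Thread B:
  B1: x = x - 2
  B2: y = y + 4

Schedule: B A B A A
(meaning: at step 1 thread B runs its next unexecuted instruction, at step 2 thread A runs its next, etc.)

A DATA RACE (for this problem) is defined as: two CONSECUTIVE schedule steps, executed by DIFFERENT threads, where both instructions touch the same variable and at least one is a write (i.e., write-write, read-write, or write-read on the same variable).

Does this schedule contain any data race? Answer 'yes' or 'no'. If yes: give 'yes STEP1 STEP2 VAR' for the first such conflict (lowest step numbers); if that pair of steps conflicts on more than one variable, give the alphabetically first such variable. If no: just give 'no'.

Answer: yes 2 3 y

Derivation:
Steps 1,2: B(r=x,w=x) vs A(r=y,w=y). No conflict.
Steps 2,3: A(y = y * 2) vs B(y = y + 4). RACE on y (W-W).
Steps 3,4: B(r=y,w=y) vs A(r=x,w=x). No conflict.
Steps 4,5: same thread (A). No race.
First conflict at steps 2,3.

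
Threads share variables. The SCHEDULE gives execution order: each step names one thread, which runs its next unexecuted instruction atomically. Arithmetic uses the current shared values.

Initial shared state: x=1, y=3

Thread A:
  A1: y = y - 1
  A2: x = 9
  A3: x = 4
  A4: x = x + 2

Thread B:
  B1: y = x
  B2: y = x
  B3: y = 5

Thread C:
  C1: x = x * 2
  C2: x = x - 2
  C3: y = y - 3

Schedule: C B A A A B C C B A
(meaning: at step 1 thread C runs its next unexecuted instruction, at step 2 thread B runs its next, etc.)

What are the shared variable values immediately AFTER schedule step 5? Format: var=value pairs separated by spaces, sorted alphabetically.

Answer: x=4 y=1

Derivation:
Step 1: thread C executes C1 (x = x * 2). Shared: x=2 y=3. PCs: A@0 B@0 C@1
Step 2: thread B executes B1 (y = x). Shared: x=2 y=2. PCs: A@0 B@1 C@1
Step 3: thread A executes A1 (y = y - 1). Shared: x=2 y=1. PCs: A@1 B@1 C@1
Step 4: thread A executes A2 (x = 9). Shared: x=9 y=1. PCs: A@2 B@1 C@1
Step 5: thread A executes A3 (x = 4). Shared: x=4 y=1. PCs: A@3 B@1 C@1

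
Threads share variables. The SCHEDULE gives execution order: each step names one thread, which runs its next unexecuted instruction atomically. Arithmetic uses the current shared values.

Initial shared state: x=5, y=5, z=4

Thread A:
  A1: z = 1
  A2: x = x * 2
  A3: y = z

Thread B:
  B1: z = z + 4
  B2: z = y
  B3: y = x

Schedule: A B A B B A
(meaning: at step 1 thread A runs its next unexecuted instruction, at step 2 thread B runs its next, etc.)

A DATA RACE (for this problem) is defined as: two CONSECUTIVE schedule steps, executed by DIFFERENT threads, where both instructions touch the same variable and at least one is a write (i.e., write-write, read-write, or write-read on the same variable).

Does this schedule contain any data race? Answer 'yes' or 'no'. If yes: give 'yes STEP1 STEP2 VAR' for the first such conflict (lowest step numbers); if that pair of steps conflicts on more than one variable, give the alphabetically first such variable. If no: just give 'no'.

Answer: yes 1 2 z

Derivation:
Steps 1,2: A(z = 1) vs B(z = z + 4). RACE on z (W-W).
Steps 2,3: B(r=z,w=z) vs A(r=x,w=x). No conflict.
Steps 3,4: A(r=x,w=x) vs B(r=y,w=z). No conflict.
Steps 4,5: same thread (B). No race.
Steps 5,6: B(y = x) vs A(y = z). RACE on y (W-W).
First conflict at steps 1,2.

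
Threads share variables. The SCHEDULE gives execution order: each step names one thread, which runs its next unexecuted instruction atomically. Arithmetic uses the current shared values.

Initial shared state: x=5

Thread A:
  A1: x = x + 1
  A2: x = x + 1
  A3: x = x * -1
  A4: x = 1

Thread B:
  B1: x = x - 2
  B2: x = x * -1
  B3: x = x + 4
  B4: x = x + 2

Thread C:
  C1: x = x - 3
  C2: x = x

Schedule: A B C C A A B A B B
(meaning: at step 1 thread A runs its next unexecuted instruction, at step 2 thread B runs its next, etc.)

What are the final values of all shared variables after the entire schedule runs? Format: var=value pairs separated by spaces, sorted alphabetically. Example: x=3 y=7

Answer: x=7

Derivation:
Step 1: thread A executes A1 (x = x + 1). Shared: x=6. PCs: A@1 B@0 C@0
Step 2: thread B executes B1 (x = x - 2). Shared: x=4. PCs: A@1 B@1 C@0
Step 3: thread C executes C1 (x = x - 3). Shared: x=1. PCs: A@1 B@1 C@1
Step 4: thread C executes C2 (x = x). Shared: x=1. PCs: A@1 B@1 C@2
Step 5: thread A executes A2 (x = x + 1). Shared: x=2. PCs: A@2 B@1 C@2
Step 6: thread A executes A3 (x = x * -1). Shared: x=-2. PCs: A@3 B@1 C@2
Step 7: thread B executes B2 (x = x * -1). Shared: x=2. PCs: A@3 B@2 C@2
Step 8: thread A executes A4 (x = 1). Shared: x=1. PCs: A@4 B@2 C@2
Step 9: thread B executes B3 (x = x + 4). Shared: x=5. PCs: A@4 B@3 C@2
Step 10: thread B executes B4 (x = x + 2). Shared: x=7. PCs: A@4 B@4 C@2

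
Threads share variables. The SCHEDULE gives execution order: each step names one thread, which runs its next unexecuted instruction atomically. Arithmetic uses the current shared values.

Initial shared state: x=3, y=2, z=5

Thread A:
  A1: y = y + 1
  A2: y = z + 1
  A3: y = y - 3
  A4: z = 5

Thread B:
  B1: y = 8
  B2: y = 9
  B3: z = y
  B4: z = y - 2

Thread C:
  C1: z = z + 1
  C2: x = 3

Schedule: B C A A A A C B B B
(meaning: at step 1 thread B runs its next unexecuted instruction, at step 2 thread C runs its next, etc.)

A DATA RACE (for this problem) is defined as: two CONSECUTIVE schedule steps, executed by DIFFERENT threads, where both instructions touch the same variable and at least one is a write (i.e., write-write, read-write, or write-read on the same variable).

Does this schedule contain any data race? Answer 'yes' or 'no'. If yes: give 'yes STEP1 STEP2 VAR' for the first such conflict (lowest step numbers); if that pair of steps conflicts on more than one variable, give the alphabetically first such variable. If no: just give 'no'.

Steps 1,2: B(r=-,w=y) vs C(r=z,w=z). No conflict.
Steps 2,3: C(r=z,w=z) vs A(r=y,w=y). No conflict.
Steps 3,4: same thread (A). No race.
Steps 4,5: same thread (A). No race.
Steps 5,6: same thread (A). No race.
Steps 6,7: A(r=-,w=z) vs C(r=-,w=x). No conflict.
Steps 7,8: C(r=-,w=x) vs B(r=-,w=y). No conflict.
Steps 8,9: same thread (B). No race.
Steps 9,10: same thread (B). No race.

Answer: no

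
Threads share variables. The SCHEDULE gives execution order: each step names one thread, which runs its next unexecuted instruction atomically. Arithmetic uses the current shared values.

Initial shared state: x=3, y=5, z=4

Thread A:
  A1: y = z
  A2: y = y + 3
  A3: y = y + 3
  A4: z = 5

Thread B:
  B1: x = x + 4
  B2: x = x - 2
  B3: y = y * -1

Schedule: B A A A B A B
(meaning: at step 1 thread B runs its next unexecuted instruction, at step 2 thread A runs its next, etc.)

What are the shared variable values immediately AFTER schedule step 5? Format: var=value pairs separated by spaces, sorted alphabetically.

Answer: x=5 y=10 z=4

Derivation:
Step 1: thread B executes B1 (x = x + 4). Shared: x=7 y=5 z=4. PCs: A@0 B@1
Step 2: thread A executes A1 (y = z). Shared: x=7 y=4 z=4. PCs: A@1 B@1
Step 3: thread A executes A2 (y = y + 3). Shared: x=7 y=7 z=4. PCs: A@2 B@1
Step 4: thread A executes A3 (y = y + 3). Shared: x=7 y=10 z=4. PCs: A@3 B@1
Step 5: thread B executes B2 (x = x - 2). Shared: x=5 y=10 z=4. PCs: A@3 B@2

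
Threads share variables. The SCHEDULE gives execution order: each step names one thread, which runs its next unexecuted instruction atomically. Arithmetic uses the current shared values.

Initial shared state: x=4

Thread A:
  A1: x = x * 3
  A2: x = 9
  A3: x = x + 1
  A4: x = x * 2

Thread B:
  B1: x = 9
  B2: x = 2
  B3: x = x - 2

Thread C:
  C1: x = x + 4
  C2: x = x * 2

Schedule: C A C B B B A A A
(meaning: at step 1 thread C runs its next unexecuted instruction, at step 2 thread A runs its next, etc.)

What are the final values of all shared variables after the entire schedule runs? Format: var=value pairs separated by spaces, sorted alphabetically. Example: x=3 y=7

Step 1: thread C executes C1 (x = x + 4). Shared: x=8. PCs: A@0 B@0 C@1
Step 2: thread A executes A1 (x = x * 3). Shared: x=24. PCs: A@1 B@0 C@1
Step 3: thread C executes C2 (x = x * 2). Shared: x=48. PCs: A@1 B@0 C@2
Step 4: thread B executes B1 (x = 9). Shared: x=9. PCs: A@1 B@1 C@2
Step 5: thread B executes B2 (x = 2). Shared: x=2. PCs: A@1 B@2 C@2
Step 6: thread B executes B3 (x = x - 2). Shared: x=0. PCs: A@1 B@3 C@2
Step 7: thread A executes A2 (x = 9). Shared: x=9. PCs: A@2 B@3 C@2
Step 8: thread A executes A3 (x = x + 1). Shared: x=10. PCs: A@3 B@3 C@2
Step 9: thread A executes A4 (x = x * 2). Shared: x=20. PCs: A@4 B@3 C@2

Answer: x=20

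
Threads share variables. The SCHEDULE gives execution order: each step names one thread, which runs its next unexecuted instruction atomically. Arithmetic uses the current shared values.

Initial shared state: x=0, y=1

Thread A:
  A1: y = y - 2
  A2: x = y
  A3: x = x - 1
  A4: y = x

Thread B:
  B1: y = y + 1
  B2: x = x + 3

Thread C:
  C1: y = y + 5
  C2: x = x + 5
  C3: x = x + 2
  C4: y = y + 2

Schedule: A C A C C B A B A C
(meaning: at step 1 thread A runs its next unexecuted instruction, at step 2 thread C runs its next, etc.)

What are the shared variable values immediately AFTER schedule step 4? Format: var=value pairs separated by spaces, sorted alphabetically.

Answer: x=9 y=4

Derivation:
Step 1: thread A executes A1 (y = y - 2). Shared: x=0 y=-1. PCs: A@1 B@0 C@0
Step 2: thread C executes C1 (y = y + 5). Shared: x=0 y=4. PCs: A@1 B@0 C@1
Step 3: thread A executes A2 (x = y). Shared: x=4 y=4. PCs: A@2 B@0 C@1
Step 4: thread C executes C2 (x = x + 5). Shared: x=9 y=4. PCs: A@2 B@0 C@2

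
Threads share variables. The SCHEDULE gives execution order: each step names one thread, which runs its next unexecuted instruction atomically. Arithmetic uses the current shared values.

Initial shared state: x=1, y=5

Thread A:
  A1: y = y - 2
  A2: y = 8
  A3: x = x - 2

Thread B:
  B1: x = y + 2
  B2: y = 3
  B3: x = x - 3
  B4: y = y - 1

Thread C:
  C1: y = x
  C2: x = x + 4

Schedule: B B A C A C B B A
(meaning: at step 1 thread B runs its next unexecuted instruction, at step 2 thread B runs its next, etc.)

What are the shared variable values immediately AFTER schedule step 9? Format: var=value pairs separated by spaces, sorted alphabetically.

Step 1: thread B executes B1 (x = y + 2). Shared: x=7 y=5. PCs: A@0 B@1 C@0
Step 2: thread B executes B2 (y = 3). Shared: x=7 y=3. PCs: A@0 B@2 C@0
Step 3: thread A executes A1 (y = y - 2). Shared: x=7 y=1. PCs: A@1 B@2 C@0
Step 4: thread C executes C1 (y = x). Shared: x=7 y=7. PCs: A@1 B@2 C@1
Step 5: thread A executes A2 (y = 8). Shared: x=7 y=8. PCs: A@2 B@2 C@1
Step 6: thread C executes C2 (x = x + 4). Shared: x=11 y=8. PCs: A@2 B@2 C@2
Step 7: thread B executes B3 (x = x - 3). Shared: x=8 y=8. PCs: A@2 B@3 C@2
Step 8: thread B executes B4 (y = y - 1). Shared: x=8 y=7. PCs: A@2 B@4 C@2
Step 9: thread A executes A3 (x = x - 2). Shared: x=6 y=7. PCs: A@3 B@4 C@2

Answer: x=6 y=7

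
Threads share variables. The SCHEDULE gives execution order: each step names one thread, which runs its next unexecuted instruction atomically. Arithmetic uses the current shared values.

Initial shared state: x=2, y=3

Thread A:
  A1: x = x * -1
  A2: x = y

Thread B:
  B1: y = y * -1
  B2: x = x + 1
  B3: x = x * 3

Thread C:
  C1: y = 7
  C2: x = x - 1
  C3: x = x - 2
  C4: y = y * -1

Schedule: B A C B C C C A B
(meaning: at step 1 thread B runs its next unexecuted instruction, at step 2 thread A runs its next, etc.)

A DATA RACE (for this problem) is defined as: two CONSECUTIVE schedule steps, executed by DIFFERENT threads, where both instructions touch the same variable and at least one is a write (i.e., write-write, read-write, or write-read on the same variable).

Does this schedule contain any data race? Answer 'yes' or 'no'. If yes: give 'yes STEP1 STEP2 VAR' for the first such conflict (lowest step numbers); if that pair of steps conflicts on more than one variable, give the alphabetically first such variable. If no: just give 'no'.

Steps 1,2: B(r=y,w=y) vs A(r=x,w=x). No conflict.
Steps 2,3: A(r=x,w=x) vs C(r=-,w=y). No conflict.
Steps 3,4: C(r=-,w=y) vs B(r=x,w=x). No conflict.
Steps 4,5: B(x = x + 1) vs C(x = x - 1). RACE on x (W-W).
Steps 5,6: same thread (C). No race.
Steps 6,7: same thread (C). No race.
Steps 7,8: C(y = y * -1) vs A(x = y). RACE on y (W-R).
Steps 8,9: A(x = y) vs B(x = x * 3). RACE on x (W-W).
First conflict at steps 4,5.

Answer: yes 4 5 x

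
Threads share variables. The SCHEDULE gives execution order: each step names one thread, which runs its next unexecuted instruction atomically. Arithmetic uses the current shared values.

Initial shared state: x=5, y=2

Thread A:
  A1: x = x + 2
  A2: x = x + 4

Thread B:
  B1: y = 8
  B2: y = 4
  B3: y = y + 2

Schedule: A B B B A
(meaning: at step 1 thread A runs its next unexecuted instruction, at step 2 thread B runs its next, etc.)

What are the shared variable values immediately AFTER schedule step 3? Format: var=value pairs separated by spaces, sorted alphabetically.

Step 1: thread A executes A1 (x = x + 2). Shared: x=7 y=2. PCs: A@1 B@0
Step 2: thread B executes B1 (y = 8). Shared: x=7 y=8. PCs: A@1 B@1
Step 3: thread B executes B2 (y = 4). Shared: x=7 y=4. PCs: A@1 B@2

Answer: x=7 y=4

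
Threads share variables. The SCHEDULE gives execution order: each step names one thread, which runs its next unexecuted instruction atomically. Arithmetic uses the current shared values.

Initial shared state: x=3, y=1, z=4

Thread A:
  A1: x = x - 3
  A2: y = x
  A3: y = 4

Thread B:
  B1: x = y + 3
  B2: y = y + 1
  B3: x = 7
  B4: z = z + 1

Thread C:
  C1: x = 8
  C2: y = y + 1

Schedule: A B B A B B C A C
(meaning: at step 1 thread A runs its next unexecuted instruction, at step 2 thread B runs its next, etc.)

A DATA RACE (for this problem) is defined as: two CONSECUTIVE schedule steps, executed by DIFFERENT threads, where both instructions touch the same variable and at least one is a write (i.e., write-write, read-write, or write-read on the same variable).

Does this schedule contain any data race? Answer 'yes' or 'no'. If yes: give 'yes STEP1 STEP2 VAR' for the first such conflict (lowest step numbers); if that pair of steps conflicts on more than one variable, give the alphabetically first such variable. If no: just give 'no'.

Steps 1,2: A(x = x - 3) vs B(x = y + 3). RACE on x (W-W).
Steps 2,3: same thread (B). No race.
Steps 3,4: B(y = y + 1) vs A(y = x). RACE on y (W-W).
Steps 4,5: A(y = x) vs B(x = 7). RACE on x (R-W).
Steps 5,6: same thread (B). No race.
Steps 6,7: B(r=z,w=z) vs C(r=-,w=x). No conflict.
Steps 7,8: C(r=-,w=x) vs A(r=-,w=y). No conflict.
Steps 8,9: A(y = 4) vs C(y = y + 1). RACE on y (W-W).
First conflict at steps 1,2.

Answer: yes 1 2 x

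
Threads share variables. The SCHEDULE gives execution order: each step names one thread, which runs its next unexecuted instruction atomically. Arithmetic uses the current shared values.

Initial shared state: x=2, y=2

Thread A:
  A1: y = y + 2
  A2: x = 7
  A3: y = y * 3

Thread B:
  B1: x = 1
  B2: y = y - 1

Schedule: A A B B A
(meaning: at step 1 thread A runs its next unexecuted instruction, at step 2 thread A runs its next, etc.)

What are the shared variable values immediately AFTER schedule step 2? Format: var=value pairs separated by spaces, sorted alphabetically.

Answer: x=7 y=4

Derivation:
Step 1: thread A executes A1 (y = y + 2). Shared: x=2 y=4. PCs: A@1 B@0
Step 2: thread A executes A2 (x = 7). Shared: x=7 y=4. PCs: A@2 B@0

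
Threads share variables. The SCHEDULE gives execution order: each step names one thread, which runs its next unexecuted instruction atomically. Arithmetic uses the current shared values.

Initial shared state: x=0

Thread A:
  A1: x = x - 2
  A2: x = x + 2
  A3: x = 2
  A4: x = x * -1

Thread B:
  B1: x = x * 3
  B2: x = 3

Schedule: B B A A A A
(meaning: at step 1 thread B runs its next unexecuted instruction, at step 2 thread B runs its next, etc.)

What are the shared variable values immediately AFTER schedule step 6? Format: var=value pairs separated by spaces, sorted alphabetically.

Step 1: thread B executes B1 (x = x * 3). Shared: x=0. PCs: A@0 B@1
Step 2: thread B executes B2 (x = 3). Shared: x=3. PCs: A@0 B@2
Step 3: thread A executes A1 (x = x - 2). Shared: x=1. PCs: A@1 B@2
Step 4: thread A executes A2 (x = x + 2). Shared: x=3. PCs: A@2 B@2
Step 5: thread A executes A3 (x = 2). Shared: x=2. PCs: A@3 B@2
Step 6: thread A executes A4 (x = x * -1). Shared: x=-2. PCs: A@4 B@2

Answer: x=-2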